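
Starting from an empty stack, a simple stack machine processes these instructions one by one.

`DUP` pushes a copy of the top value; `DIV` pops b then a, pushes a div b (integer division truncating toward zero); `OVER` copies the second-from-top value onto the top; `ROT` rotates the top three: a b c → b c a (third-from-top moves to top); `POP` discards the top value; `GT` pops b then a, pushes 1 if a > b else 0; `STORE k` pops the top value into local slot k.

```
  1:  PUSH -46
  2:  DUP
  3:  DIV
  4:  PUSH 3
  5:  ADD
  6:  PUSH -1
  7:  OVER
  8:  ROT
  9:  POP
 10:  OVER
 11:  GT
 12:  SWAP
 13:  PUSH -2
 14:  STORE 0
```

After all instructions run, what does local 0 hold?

PUSH -46  [-46]
DUP       [-46, -46]
DIV       [1]
PUSH 3    [1, 3]
ADD       [4]
PUSH -1   [4, -1]
OVER      [4, -1, 4]
ROT       [-1, 4, 4]
POP       [-1, 4]
OVER      [-1, 4, -1]
GT        [-1, 1]
SWAP      [1, -1]
PUSH -2   [1, -1, -2]
STORE 0   [1, -1]

-2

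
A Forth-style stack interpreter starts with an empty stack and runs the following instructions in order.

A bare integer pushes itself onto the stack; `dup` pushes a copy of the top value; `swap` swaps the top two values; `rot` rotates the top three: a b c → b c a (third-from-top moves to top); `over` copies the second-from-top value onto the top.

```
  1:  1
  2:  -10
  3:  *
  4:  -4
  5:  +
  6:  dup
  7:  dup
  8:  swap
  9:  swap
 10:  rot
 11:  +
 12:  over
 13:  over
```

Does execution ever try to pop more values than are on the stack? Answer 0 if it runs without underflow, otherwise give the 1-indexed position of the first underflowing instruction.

0

1    -> 1
-10  -> 1 -10
*    -> -10
-4   -> -10 -4
+    -> -14
dup  -> -14 -14
dup  -> -14 -14 -14
swap -> -14 -14 -14
swap -> -14 -14 -14
rot  -> -14 -14 -14
+    -> -14 -28
over -> -14 -28 -14
over -> -14 -28 -14 -28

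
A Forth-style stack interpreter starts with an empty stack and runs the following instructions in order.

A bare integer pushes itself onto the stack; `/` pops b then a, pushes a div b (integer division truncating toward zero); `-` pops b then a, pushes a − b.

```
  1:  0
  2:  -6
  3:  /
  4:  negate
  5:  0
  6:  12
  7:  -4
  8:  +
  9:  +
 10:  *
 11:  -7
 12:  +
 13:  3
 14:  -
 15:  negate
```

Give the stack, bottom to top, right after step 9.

[0, 8]

0       [0]
-6      [0, -6]
/       [0]
negate  [0]
0       [0, 0]
12      [0, 0, 12]
-4      [0, 0, 12, -4]
+       [0, 0, 8]
+       [0, 8]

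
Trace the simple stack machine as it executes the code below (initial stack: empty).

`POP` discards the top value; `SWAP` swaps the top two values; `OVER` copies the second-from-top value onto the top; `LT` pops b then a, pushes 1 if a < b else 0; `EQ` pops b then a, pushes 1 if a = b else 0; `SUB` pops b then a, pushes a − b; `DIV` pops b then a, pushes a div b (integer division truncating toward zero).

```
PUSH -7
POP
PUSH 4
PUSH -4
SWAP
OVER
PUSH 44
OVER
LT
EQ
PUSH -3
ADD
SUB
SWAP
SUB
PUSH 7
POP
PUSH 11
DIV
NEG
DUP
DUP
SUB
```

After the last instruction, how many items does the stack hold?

PUSH -7  -7
POP      (empty)
PUSH 4   4
PUSH -4  4 -4
SWAP     -4 4
OVER     -4 4 -4
PUSH 44  -4 4 -4 44
OVER     -4 4 -4 44 -4
LT       -4 4 -4 0
EQ       -4 4 0
PUSH -3  -4 4 0 -3
ADD      -4 4 -3
SUB      -4 7
SWAP     7 -4
SUB      11
PUSH 7   11 7
POP      11
PUSH 11  11 11
DIV      1
NEG      -1
DUP      -1 -1
DUP      -1 -1 -1
SUB      -1 0

2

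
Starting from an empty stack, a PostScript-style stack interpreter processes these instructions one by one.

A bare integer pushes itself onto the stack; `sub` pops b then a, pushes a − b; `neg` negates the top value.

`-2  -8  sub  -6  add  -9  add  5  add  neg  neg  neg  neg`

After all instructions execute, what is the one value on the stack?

-4

-2  : -2
-8  : -2 -8
sub : 6
-6  : 6 -6
add : 0
-9  : 0 -9
add : -9
5   : -9 5
add : -4
neg : 4
neg : -4
neg : 4
neg : -4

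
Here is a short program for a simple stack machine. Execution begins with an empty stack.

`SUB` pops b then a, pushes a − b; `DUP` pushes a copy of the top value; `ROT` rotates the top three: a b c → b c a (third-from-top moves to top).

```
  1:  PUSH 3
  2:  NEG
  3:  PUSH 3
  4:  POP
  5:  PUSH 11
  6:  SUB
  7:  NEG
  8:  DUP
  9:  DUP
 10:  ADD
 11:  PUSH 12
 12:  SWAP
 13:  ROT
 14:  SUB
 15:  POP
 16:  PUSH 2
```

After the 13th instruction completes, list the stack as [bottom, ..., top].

PUSH 3   [3]
NEG      [-3]
PUSH 3   [-3, 3]
POP      [-3]
PUSH 11  [-3, 11]
SUB      [-14]
NEG      [14]
DUP      [14, 14]
DUP      [14, 14, 14]
ADD      [14, 28]
PUSH 12  [14, 28, 12]
SWAP     [14, 12, 28]
ROT      [12, 28, 14]

[12, 28, 14]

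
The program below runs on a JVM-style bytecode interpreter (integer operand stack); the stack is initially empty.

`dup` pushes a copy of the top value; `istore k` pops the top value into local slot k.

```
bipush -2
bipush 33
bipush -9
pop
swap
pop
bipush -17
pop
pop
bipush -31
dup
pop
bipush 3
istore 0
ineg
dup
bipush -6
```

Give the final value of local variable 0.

3

bipush -2  : -2
bipush 33  : -2 33
bipush -9  : -2 33 -9
pop        : -2 33
swap       : 33 -2
pop        : 33
bipush -17 : 33 -17
pop        : 33
pop        : (empty)
bipush -31 : -31
dup        : -31 -31
pop        : -31
bipush 3   : -31 3
istore 0   : -31
ineg       : 31
dup        : 31 31
bipush -6  : 31 31 -6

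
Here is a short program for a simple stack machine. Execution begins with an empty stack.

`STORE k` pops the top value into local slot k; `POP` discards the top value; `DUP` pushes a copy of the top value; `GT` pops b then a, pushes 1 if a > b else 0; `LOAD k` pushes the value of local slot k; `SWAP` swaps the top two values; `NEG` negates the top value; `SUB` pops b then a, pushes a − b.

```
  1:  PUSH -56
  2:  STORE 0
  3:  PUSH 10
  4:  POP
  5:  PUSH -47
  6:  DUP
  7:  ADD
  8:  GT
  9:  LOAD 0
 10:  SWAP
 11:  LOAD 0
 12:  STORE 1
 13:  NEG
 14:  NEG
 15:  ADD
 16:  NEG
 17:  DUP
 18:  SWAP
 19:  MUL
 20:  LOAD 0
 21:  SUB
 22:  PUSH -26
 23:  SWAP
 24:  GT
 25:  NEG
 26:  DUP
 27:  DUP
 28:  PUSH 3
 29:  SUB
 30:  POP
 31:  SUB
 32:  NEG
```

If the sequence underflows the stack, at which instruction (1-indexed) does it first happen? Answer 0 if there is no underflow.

8

PUSH -56  [-56]
STORE 0   []
PUSH 10   [10]
POP       []
PUSH -47  [-47]
DUP       [-47, -47]
ADD       [-94]
GT  — needs 2 operands, stack has 1 → underflow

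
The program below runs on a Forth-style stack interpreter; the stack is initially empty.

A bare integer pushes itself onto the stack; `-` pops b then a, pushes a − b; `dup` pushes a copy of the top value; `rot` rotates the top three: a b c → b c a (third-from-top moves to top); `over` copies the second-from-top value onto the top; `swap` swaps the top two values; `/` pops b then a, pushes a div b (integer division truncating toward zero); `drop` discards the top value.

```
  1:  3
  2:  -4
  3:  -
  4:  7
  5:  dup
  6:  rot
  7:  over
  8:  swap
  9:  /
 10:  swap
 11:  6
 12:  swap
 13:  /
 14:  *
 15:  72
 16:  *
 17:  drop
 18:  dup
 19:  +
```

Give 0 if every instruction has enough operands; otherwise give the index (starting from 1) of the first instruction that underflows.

0

3    -> [3]
-4   -> [3, -4]
-    -> [7]
7    -> [7, 7]
dup  -> [7, 7, 7]
rot  -> [7, 7, 7]
over -> [7, 7, 7, 7]
swap -> [7, 7, 7, 7]
/    -> [7, 7, 1]
swap -> [7, 1, 7]
6    -> [7, 1, 7, 6]
swap -> [7, 1, 6, 7]
/    -> [7, 1, 0]
*    -> [7, 0]
72   -> [7, 0, 72]
*    -> [7, 0]
drop -> [7]
dup  -> [7, 7]
+    -> [14]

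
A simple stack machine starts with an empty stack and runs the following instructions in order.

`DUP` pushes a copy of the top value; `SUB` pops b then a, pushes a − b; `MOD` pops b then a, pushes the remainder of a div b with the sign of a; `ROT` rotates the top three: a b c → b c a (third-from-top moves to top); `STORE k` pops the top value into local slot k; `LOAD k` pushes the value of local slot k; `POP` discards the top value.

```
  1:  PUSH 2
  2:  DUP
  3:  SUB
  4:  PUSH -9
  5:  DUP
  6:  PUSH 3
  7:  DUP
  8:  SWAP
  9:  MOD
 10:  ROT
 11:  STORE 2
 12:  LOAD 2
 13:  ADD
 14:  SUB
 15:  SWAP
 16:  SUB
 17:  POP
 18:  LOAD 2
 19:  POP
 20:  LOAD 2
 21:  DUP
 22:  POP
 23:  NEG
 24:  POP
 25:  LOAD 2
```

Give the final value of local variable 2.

-9

PUSH 2  -> [2]
DUP     -> [2, 2]
SUB     -> [0]
PUSH -9 -> [0, -9]
DUP     -> [0, -9, -9]
PUSH 3  -> [0, -9, -9, 3]
DUP     -> [0, -9, -9, 3, 3]
SWAP    -> [0, -9, -9, 3, 3]
MOD     -> [0, -9, -9, 0]
ROT     -> [0, -9, 0, -9]
STORE 2 -> [0, -9, 0]
LOAD 2  -> [0, -9, 0, -9]
ADD     -> [0, -9, -9]
SUB     -> [0, 0]
SWAP    -> [0, 0]
SUB     -> [0]
POP     -> []
LOAD 2  -> [-9]
POP     -> []
LOAD 2  -> [-9]
DUP     -> [-9, -9]
POP     -> [-9]
NEG     -> [9]
POP     -> []
LOAD 2  -> [-9]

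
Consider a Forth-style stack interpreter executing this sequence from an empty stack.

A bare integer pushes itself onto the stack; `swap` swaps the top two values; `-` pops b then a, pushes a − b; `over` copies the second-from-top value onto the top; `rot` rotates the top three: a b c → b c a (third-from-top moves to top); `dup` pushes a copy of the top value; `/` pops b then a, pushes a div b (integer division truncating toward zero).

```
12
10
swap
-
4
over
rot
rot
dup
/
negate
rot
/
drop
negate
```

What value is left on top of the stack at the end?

2

12     → 12
10     → 12 10
swap   → 10 12
-      → -2
4      → -2 4
over   → -2 4 -2
rot    → 4 -2 -2
rot    → -2 -2 4
dup    → -2 -2 4 4
/      → -2 -2 1
negate → -2 -2 -1
rot    → -2 -1 -2
/      → -2 0
drop   → -2
negate → 2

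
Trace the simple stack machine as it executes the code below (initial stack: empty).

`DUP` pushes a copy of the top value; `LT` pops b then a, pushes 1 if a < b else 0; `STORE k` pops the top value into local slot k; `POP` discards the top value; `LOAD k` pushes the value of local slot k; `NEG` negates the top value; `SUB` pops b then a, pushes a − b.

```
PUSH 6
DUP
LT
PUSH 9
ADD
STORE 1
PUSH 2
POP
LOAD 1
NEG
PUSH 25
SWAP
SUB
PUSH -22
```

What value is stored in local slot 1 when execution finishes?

PUSH 6    6
DUP       6 6
LT        0
PUSH 9    0 9
ADD       9
STORE 1   (empty)
PUSH 2    2
POP       (empty)
LOAD 1    9
NEG       -9
PUSH 25   -9 25
SWAP      25 -9
SUB       34
PUSH -22  34 -22

9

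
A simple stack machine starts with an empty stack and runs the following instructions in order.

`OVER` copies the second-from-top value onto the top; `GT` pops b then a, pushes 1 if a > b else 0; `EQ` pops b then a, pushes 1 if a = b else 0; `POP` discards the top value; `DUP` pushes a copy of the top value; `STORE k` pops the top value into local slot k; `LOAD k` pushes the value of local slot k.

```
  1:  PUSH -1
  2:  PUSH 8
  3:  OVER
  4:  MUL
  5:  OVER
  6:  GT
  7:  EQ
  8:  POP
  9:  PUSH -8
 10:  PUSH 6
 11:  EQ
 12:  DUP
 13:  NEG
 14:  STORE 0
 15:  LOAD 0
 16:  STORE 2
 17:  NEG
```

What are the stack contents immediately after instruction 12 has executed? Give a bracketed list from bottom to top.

[0, 0]

PUSH -1 : -1
PUSH 8  : -1 8
OVER    : -1 8 -1
MUL     : -1 -8
OVER    : -1 -8 -1
GT      : -1 0
EQ      : 0
POP     : (empty)
PUSH -8 : -8
PUSH 6  : -8 6
EQ      : 0
DUP     : 0 0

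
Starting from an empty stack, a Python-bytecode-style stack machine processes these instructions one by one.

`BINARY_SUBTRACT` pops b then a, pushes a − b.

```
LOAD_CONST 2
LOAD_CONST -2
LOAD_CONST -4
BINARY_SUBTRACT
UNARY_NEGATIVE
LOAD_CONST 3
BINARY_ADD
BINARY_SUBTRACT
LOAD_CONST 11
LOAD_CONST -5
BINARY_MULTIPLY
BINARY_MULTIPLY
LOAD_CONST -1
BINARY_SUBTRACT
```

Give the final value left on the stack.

LOAD_CONST 2     2
LOAD_CONST -2    2 -2
LOAD_CONST -4    2 -2 -4
BINARY_SUBTRACT  2 2
UNARY_NEGATIVE   2 -2
LOAD_CONST 3     2 -2 3
BINARY_ADD       2 1
BINARY_SUBTRACT  1
LOAD_CONST 11    1 11
LOAD_CONST -5    1 11 -5
BINARY_MULTIPLY  1 -55
BINARY_MULTIPLY  -55
LOAD_CONST -1    -55 -1
BINARY_SUBTRACT  -54

-54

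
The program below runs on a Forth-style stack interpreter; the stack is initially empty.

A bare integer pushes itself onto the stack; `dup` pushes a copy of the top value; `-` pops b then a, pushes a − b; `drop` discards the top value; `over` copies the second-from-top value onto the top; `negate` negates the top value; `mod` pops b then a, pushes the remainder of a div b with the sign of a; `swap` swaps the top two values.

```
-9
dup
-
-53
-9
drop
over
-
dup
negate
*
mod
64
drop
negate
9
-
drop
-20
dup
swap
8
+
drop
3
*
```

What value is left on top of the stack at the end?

-9      -9
dup     -9 -9
-       0
-53     0 -53
-9      0 -53 -9
drop    0 -53
over    0 -53 0
-       0 -53
dup     0 -53 -53
negate  0 -53 53
*       0 -2809
mod     0
64      0 64
drop    0
negate  0
9       0 9
-       -9
drop    (empty)
-20     -20
dup     -20 -20
swap    -20 -20
8       -20 -20 8
+       -20 -12
drop    -20
3       -20 3
*       -60

-60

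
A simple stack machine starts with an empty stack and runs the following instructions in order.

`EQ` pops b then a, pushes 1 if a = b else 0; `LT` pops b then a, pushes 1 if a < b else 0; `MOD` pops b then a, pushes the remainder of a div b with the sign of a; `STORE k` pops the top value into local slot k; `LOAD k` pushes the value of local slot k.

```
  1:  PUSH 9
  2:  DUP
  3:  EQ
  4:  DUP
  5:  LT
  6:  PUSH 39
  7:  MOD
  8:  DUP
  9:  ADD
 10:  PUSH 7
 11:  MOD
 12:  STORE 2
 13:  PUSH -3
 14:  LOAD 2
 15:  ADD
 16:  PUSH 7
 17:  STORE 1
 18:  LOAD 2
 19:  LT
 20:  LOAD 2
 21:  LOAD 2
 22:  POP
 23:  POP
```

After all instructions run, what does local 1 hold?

PUSH 9  → 9
DUP     → 9 9
EQ      → 1
DUP     → 1 1
LT      → 0
PUSH 39 → 0 39
MOD     → 0
DUP     → 0 0
ADD     → 0
PUSH 7  → 0 7
MOD     → 0
STORE 2 → (empty)
PUSH -3 → -3
LOAD 2  → -3 0
ADD     → -3
PUSH 7  → -3 7
STORE 1 → -3
LOAD 2  → -3 0
LT      → 1
LOAD 2  → 1 0
LOAD 2  → 1 0 0
POP     → 1 0
POP     → 1

7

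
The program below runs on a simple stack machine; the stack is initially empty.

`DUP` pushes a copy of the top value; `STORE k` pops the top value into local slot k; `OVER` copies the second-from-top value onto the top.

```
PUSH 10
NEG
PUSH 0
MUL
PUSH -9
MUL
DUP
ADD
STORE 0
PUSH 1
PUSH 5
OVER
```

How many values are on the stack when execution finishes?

3

PUSH 10 : [10]
NEG     : [-10]
PUSH 0  : [-10, 0]
MUL     : [0]
PUSH -9 : [0, -9]
MUL     : [0]
DUP     : [0, 0]
ADD     : [0]
STORE 0 : []
PUSH 1  : [1]
PUSH 5  : [1, 5]
OVER    : [1, 5, 1]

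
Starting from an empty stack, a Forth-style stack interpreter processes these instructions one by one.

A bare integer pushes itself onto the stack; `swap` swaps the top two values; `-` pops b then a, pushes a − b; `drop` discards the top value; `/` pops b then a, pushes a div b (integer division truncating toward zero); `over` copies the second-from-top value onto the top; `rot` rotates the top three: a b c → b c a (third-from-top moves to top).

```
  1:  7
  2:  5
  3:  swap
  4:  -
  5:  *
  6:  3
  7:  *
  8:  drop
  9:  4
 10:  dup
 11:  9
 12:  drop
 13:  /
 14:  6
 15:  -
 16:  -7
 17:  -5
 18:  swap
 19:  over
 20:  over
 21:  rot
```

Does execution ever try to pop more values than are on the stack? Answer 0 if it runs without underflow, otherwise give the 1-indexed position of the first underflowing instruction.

5

7    -> 7
5    -> 7 5
swap -> 5 7
-    -> -2
*  — needs 2 operands, stack has 1 → underflow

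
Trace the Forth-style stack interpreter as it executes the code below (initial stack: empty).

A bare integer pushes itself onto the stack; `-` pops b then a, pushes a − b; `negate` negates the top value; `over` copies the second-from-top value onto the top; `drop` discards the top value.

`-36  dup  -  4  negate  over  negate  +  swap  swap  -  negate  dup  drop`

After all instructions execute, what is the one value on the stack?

-4

-36     [-36]
dup     [-36, -36]
-       [0]
4       [0, 4]
negate  [0, -4]
over    [0, -4, 0]
negate  [0, -4, 0]
+       [0, -4]
swap    [-4, 0]
swap    [0, -4]
-       [4]
negate  [-4]
dup     [-4, -4]
drop    [-4]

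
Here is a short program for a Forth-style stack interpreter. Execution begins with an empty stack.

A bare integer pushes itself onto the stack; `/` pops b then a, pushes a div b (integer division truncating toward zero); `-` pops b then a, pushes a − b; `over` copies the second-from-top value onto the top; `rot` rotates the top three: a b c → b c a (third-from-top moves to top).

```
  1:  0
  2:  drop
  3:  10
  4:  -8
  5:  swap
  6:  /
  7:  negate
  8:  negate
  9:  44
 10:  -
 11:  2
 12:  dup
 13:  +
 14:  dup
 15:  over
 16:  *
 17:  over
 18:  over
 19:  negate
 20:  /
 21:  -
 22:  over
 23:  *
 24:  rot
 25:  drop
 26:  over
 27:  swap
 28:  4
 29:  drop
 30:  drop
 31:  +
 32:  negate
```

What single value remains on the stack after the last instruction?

-8

0      → 0
drop   → (empty)
10     → 10
-8     → 10 -8
swap   → -8 10
/      → 0
negate → 0
negate → 0
44     → 0 44
-      → -44
2      → -44 2
dup    → -44 2 2
+      → -44 4
dup    → -44 4 4
over   → -44 4 4 4
*      → -44 4 16
over   → -44 4 16 4
over   → -44 4 16 4 16
negate → -44 4 16 4 -16
/      → -44 4 16 0
-      → -44 4 16
over   → -44 4 16 4
*      → -44 4 64
rot    → 4 64 -44
drop   → 4 64
over   → 4 64 4
swap   → 4 4 64
4      → 4 4 64 4
drop   → 4 4 64
drop   → 4 4
+      → 8
negate → -8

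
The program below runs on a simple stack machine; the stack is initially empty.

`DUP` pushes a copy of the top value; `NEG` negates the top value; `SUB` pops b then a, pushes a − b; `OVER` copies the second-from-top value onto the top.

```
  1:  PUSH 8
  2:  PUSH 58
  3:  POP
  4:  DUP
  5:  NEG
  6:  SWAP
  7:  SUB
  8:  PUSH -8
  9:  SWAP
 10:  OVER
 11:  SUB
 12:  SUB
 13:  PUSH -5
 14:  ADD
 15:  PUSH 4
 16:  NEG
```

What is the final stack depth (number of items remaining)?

2

PUSH 8   8
PUSH 58  8 58
POP      8
DUP      8 8
NEG      8 -8
SWAP     -8 8
SUB      -16
PUSH -8  -16 -8
SWAP     -8 -16
OVER     -8 -16 -8
SUB      -8 -8
SUB      0
PUSH -5  0 -5
ADD      -5
PUSH 4   -5 4
NEG      -5 -4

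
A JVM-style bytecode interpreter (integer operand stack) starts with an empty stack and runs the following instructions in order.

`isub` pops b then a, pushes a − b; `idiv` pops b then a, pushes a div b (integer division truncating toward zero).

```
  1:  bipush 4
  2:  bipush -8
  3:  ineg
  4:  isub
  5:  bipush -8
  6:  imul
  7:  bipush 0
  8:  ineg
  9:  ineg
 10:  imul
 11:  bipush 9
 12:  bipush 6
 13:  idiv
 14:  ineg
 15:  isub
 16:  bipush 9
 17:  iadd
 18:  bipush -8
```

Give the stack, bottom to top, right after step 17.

bipush 4   [4]
bipush -8  [4, -8]
ineg       [4, 8]
isub       [-4]
bipush -8  [-4, -8]
imul       [32]
bipush 0   [32, 0]
ineg       [32, 0]
ineg       [32, 0]
imul       [0]
bipush 9   [0, 9]
bipush 6   [0, 9, 6]
idiv       [0, 1]
ineg       [0, -1]
isub       [1]
bipush 9   [1, 9]
iadd       [10]

[10]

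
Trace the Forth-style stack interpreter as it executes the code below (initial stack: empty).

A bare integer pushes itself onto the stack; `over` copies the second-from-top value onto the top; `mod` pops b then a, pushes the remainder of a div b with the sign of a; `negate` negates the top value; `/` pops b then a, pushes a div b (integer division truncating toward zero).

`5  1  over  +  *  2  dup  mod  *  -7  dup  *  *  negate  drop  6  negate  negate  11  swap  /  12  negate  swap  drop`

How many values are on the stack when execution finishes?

1

5       [5]
1       [5, 1]
over    [5, 1, 5]
+       [5, 6]
*       [30]
2       [30, 2]
dup     [30, 2, 2]
mod     [30, 0]
*       [0]
-7      [0, -7]
dup     [0, -7, -7]
*       [0, 49]
*       [0]
negate  [0]
drop    []
6       [6]
negate  [-6]
negate  [6]
11      [6, 11]
swap    [11, 6]
/       [1]
12      [1, 12]
negate  [1, -12]
swap    [-12, 1]
drop    [-12]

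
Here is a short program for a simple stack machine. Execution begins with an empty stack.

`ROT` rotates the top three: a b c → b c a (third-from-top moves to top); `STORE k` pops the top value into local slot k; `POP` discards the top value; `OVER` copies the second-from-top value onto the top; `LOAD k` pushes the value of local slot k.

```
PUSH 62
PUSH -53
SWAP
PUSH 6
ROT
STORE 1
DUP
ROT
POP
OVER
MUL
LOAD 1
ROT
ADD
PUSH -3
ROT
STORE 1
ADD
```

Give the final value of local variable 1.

36

PUSH 62   62
PUSH -53  62 -53
SWAP      -53 62
PUSH 6    -53 62 6
ROT       62 6 -53
STORE 1   62 6
DUP       62 6 6
ROT       6 6 62
POP       6 6
OVER      6 6 6
MUL       6 36
LOAD 1    6 36 -53
ROT       36 -53 6
ADD       36 -47
PUSH -3   36 -47 -3
ROT       -47 -3 36
STORE 1   -47 -3
ADD       -50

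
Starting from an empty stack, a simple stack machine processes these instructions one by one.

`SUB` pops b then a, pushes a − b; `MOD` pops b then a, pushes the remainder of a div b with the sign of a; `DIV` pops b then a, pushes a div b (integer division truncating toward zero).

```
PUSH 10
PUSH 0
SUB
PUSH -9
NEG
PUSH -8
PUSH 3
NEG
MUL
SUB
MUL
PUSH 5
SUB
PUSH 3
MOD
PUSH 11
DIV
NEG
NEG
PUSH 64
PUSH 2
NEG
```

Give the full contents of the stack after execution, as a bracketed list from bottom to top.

PUSH 10  [10]
PUSH 0   [10, 0]
SUB      [10]
PUSH -9  [10, -9]
NEG      [10, 9]
PUSH -8  [10, 9, -8]
PUSH 3   [10, 9, -8, 3]
NEG      [10, 9, -8, -3]
MUL      [10, 9, 24]
SUB      [10, -15]
MUL      [-150]
PUSH 5   [-150, 5]
SUB      [-155]
PUSH 3   [-155, 3]
MOD      [-2]
PUSH 11  [-2, 11]
DIV      [0]
NEG      [0]
NEG      [0]
PUSH 64  [0, 64]
PUSH 2   [0, 64, 2]
NEG      [0, 64, -2]

[0, 64, -2]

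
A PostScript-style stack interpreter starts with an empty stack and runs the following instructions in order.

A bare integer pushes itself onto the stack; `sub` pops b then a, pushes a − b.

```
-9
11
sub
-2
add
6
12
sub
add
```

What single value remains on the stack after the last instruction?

-28

-9   -9
11   -9 11
sub  -20
-2   -20 -2
add  -22
6    -22 6
12   -22 6 12
sub  -22 -6
add  -28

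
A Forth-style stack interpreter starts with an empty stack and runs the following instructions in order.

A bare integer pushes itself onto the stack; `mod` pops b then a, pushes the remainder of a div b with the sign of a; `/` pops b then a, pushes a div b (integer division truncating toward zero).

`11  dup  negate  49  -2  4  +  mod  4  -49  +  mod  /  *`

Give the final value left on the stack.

11     -> 11
dup    -> 11 11
negate -> 11 -11
49     -> 11 -11 49
-2     -> 11 -11 49 -2
4      -> 11 -11 49 -2 4
+      -> 11 -11 49 2
mod    -> 11 -11 1
4      -> 11 -11 1 4
-49    -> 11 -11 1 4 -49
+      -> 11 -11 1 -45
mod    -> 11 -11 1
/      -> 11 -11
*      -> -121

-121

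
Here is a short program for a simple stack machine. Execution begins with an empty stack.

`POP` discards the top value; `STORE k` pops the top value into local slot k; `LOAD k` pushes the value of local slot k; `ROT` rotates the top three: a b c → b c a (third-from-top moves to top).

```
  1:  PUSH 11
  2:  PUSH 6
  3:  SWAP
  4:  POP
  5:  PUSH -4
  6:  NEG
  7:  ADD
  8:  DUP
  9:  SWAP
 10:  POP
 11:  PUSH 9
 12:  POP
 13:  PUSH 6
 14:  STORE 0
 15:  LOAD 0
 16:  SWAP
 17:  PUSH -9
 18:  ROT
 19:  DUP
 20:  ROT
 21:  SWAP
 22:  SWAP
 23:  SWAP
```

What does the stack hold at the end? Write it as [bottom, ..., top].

[10, 6, -9, 6]

PUSH 11 → [11]
PUSH 6  → [11, 6]
SWAP    → [6, 11]
POP     → [6]
PUSH -4 → [6, -4]
NEG     → [6, 4]
ADD     → [10]
DUP     → [10, 10]
SWAP    → [10, 10]
POP     → [10]
PUSH 9  → [10, 9]
POP     → [10]
PUSH 6  → [10, 6]
STORE 0 → [10]
LOAD 0  → [10, 6]
SWAP    → [6, 10]
PUSH -9 → [6, 10, -9]
ROT     → [10, -9, 6]
DUP     → [10, -9, 6, 6]
ROT     → [10, 6, 6, -9]
SWAP    → [10, 6, -9, 6]
SWAP    → [10, 6, 6, -9]
SWAP    → [10, 6, -9, 6]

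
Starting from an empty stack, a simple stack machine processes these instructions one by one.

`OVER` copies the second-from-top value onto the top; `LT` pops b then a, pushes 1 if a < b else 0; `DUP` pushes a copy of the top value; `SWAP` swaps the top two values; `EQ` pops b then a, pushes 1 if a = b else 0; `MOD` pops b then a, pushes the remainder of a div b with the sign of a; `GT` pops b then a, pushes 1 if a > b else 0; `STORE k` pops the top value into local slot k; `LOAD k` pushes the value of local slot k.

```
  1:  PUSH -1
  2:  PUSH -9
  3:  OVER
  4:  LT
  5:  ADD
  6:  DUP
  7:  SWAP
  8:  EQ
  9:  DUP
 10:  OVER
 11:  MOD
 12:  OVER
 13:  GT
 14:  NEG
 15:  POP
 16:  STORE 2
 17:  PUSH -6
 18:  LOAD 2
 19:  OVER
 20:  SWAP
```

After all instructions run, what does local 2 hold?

PUSH -1 : [-1]
PUSH -9 : [-1, -9]
OVER    : [-1, -9, -1]
LT      : [-1, 1]
ADD     : [0]
DUP     : [0, 0]
SWAP    : [0, 0]
EQ      : [1]
DUP     : [1, 1]
OVER    : [1, 1, 1]
MOD     : [1, 0]
OVER    : [1, 0, 1]
GT      : [1, 0]
NEG     : [1, 0]
POP     : [1]
STORE 2 : []
PUSH -6 : [-6]
LOAD 2  : [-6, 1]
OVER    : [-6, 1, -6]
SWAP    : [-6, -6, 1]

1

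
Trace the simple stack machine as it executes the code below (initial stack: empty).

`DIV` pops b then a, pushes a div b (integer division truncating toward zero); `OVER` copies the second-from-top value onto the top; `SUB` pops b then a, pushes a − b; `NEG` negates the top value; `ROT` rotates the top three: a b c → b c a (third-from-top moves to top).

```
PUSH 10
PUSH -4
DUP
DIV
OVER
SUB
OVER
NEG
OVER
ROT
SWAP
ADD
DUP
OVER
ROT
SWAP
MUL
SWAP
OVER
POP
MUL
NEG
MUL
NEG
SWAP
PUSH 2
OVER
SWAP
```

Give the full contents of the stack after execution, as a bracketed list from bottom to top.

[58320, 10, 10, 2]

PUSH 10 → [10]
PUSH -4 → [10, -4]
DUP     → [10, -4, -4]
DIV     → [10, 1]
OVER    → [10, 1, 10]
SUB     → [10, -9]
OVER    → [10, -9, 10]
NEG     → [10, -9, -10]
OVER    → [10, -9, -10, -9]
ROT     → [10, -10, -9, -9]
SWAP    → [10, -10, -9, -9]
ADD     → [10, -10, -18]
DUP     → [10, -10, -18, -18]
OVER    → [10, -10, -18, -18, -18]
ROT     → [10, -10, -18, -18, -18]
SWAP    → [10, -10, -18, -18, -18]
MUL     → [10, -10, -18, 324]
SWAP    → [10, -10, 324, -18]
OVER    → [10, -10, 324, -18, 324]
POP     → [10, -10, 324, -18]
MUL     → [10, -10, -5832]
NEG     → [10, -10, 5832]
MUL     → [10, -58320]
NEG     → [10, 58320]
SWAP    → [58320, 10]
PUSH 2  → [58320, 10, 2]
OVER    → [58320, 10, 2, 10]
SWAP    → [58320, 10, 10, 2]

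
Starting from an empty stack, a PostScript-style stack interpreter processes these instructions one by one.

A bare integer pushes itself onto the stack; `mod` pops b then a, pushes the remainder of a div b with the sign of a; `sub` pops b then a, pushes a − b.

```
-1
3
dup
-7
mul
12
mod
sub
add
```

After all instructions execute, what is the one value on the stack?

-1   -1
3    -1 3
dup  -1 3 3
-7   -1 3 3 -7
mul  -1 3 -21
12   -1 3 -21 12
mod  -1 3 -9
sub  -1 12
add  11

11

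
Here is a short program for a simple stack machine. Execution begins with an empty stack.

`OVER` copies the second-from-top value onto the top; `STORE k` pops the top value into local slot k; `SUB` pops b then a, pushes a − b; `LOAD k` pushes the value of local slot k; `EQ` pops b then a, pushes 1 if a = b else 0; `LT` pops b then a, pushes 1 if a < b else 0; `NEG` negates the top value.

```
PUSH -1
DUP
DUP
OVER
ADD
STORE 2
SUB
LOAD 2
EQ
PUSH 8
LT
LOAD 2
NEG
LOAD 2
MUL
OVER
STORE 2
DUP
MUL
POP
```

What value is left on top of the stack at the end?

PUSH -1  -1
DUP      -1 -1
DUP      -1 -1 -1
OVER     -1 -1 -1 -1
ADD      -1 -1 -2
STORE 2  -1 -1
SUB      0
LOAD 2   0 -2
EQ       0
PUSH 8   0 8
LT       1
LOAD 2   1 -2
NEG      1 2
LOAD 2   1 2 -2
MUL      1 -4
OVER     1 -4 1
STORE 2  1 -4
DUP      1 -4 -4
MUL      1 16
POP      1

1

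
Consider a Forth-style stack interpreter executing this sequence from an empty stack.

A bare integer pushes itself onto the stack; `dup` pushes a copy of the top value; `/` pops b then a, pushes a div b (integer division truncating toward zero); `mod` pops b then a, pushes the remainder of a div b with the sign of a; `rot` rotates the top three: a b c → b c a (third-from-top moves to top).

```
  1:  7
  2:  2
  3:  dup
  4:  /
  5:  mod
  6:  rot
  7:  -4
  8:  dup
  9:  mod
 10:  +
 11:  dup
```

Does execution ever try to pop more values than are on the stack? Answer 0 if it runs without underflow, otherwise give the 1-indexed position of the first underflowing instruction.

7   → [7]
2   → [7, 2]
dup → [7, 2, 2]
/   → [7, 1]
mod → [0]
rot  — needs 3 operands, stack has 1 → underflow

6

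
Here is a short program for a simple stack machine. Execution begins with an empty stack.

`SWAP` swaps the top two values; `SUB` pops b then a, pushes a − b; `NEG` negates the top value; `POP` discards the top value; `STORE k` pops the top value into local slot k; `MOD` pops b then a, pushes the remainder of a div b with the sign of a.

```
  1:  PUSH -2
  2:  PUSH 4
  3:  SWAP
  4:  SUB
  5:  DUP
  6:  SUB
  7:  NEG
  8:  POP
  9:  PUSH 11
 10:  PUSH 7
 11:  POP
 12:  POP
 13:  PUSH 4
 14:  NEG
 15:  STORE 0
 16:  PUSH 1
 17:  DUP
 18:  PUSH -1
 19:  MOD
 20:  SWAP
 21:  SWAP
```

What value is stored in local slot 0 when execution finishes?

PUSH -2 → [-2]
PUSH 4  → [-2, 4]
SWAP    → [4, -2]
SUB     → [6]
DUP     → [6, 6]
SUB     → [0]
NEG     → [0]
POP     → []
PUSH 11 → [11]
PUSH 7  → [11, 7]
POP     → [11]
POP     → []
PUSH 4  → [4]
NEG     → [-4]
STORE 0 → []
PUSH 1  → [1]
DUP     → [1, 1]
PUSH -1 → [1, 1, -1]
MOD     → [1, 0]
SWAP    → [0, 1]
SWAP    → [1, 0]

-4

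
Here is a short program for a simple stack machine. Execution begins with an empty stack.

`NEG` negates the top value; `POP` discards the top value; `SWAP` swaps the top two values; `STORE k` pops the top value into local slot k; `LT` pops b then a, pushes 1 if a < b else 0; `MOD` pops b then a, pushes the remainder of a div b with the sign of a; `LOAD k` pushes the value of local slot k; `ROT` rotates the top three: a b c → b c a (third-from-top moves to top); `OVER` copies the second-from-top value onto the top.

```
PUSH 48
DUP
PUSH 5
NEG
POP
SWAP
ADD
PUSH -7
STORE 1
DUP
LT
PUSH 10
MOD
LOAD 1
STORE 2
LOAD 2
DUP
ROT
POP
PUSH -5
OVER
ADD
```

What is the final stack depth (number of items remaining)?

PUSH 48 : [48]
DUP     : [48, 48]
PUSH 5  : [48, 48, 5]
NEG     : [48, 48, -5]
POP     : [48, 48]
SWAP    : [48, 48]
ADD     : [96]
PUSH -7 : [96, -7]
STORE 1 : [96]
DUP     : [96, 96]
LT      : [0]
PUSH 10 : [0, 10]
MOD     : [0]
LOAD 1  : [0, -7]
STORE 2 : [0]
LOAD 2  : [0, -7]
DUP     : [0, -7, -7]
ROT     : [-7, -7, 0]
POP     : [-7, -7]
PUSH -5 : [-7, -7, -5]
OVER    : [-7, -7, -5, -7]
ADD     : [-7, -7, -12]

3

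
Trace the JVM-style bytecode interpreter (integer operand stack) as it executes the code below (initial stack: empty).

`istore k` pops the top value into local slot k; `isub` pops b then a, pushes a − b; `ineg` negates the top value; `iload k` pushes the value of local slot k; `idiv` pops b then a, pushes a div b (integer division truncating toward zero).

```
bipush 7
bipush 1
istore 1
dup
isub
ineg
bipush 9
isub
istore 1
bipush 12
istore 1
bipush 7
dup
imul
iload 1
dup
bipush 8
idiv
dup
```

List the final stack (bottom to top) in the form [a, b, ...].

[49, 12, 1, 1]

bipush 7  -> 7
bipush 1  -> 7 1
istore 1  -> 7
dup       -> 7 7
isub      -> 0
ineg      -> 0
bipush 9  -> 0 9
isub      -> -9
istore 1  -> (empty)
bipush 12 -> 12
istore 1  -> (empty)
bipush 7  -> 7
dup       -> 7 7
imul      -> 49
iload 1   -> 49 12
dup       -> 49 12 12
bipush 8  -> 49 12 12 8
idiv      -> 49 12 1
dup       -> 49 12 1 1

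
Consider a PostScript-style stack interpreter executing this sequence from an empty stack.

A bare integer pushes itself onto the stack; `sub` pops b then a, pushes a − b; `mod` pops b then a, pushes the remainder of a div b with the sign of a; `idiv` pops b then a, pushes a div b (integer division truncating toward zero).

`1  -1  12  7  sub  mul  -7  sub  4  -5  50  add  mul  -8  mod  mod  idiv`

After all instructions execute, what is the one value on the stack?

0

1     1
-1    1 -1
12    1 -1 12
7     1 -1 12 7
sub   1 -1 5
mul   1 -5
-7    1 -5 -7
sub   1 2
4     1 2 4
-5    1 2 4 -5
50    1 2 4 -5 50
add   1 2 4 45
mul   1 2 180
-8    1 2 180 -8
mod   1 2 4
mod   1 2
idiv  0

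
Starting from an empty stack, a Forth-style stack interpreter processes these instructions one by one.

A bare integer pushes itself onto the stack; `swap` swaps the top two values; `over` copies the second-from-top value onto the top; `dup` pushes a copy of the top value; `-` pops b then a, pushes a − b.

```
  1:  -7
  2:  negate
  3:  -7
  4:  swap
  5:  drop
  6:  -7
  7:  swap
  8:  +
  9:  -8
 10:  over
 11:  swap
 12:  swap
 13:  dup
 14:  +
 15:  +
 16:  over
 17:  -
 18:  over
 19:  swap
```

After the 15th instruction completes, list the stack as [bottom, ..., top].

[-14, -36]

-7     -> [-7]
negate -> [7]
-7     -> [7, -7]
swap   -> [-7, 7]
drop   -> [-7]
-7     -> [-7, -7]
swap   -> [-7, -7]
+      -> [-14]
-8     -> [-14, -8]
over   -> [-14, -8, -14]
swap   -> [-14, -14, -8]
swap   -> [-14, -8, -14]
dup    -> [-14, -8, -14, -14]
+      -> [-14, -8, -28]
+      -> [-14, -36]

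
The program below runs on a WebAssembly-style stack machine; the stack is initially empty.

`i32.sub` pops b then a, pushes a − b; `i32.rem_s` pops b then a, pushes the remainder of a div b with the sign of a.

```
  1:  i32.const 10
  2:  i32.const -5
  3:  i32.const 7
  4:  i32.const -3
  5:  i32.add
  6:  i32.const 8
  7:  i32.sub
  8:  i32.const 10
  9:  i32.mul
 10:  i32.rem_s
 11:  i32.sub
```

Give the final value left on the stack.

15

i32.const 10 → 10
i32.const -5 → 10 -5
i32.const 7  → 10 -5 7
i32.const -3 → 10 -5 7 -3
i32.add      → 10 -5 4
i32.const 8  → 10 -5 4 8
i32.sub      → 10 -5 -4
i32.const 10 → 10 -5 -4 10
i32.mul      → 10 -5 -40
i32.rem_s    → 10 -5
i32.sub      → 15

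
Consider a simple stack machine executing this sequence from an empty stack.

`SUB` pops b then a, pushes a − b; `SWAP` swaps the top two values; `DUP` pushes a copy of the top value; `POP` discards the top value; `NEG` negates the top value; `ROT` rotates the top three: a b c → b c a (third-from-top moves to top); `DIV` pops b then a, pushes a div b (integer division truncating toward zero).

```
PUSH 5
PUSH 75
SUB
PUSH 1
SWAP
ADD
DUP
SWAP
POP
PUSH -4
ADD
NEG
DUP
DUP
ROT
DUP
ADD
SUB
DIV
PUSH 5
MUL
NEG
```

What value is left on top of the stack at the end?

5

PUSH 5  → 5
PUSH 75 → 5 75
SUB     → -70
PUSH 1  → -70 1
SWAP    → 1 -70
ADD     → -69
DUP     → -69 -69
SWAP    → -69 -69
POP     → -69
PUSH -4 → -69 -4
ADD     → -73
NEG     → 73
DUP     → 73 73
DUP     → 73 73 73
ROT     → 73 73 73
DUP     → 73 73 73 73
ADD     → 73 73 146
SUB     → 73 -73
DIV     → -1
PUSH 5  → -1 5
MUL     → -5
NEG     → 5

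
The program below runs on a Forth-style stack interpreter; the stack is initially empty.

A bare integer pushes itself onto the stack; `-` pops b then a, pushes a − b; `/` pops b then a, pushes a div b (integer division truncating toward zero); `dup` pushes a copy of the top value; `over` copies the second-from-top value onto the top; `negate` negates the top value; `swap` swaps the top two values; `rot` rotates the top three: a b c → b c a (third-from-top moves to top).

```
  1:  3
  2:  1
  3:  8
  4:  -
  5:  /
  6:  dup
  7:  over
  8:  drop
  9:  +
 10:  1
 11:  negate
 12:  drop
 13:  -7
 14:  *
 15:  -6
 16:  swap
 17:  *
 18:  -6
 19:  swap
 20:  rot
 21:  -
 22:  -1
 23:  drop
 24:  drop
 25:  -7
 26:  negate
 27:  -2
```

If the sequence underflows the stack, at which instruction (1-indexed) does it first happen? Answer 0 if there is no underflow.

20

3       3
1       3 1
8       3 1 8
-       3 -7
/       0
dup     0 0
over    0 0 0
drop    0 0
+       0
1       0 1
negate  0 -1
drop    0
-7      0 -7
*       0
-6      0 -6
swap    -6 0
*       0
-6      0 -6
swap    -6 0
rot  — needs 3 operands, stack has 2 → underflow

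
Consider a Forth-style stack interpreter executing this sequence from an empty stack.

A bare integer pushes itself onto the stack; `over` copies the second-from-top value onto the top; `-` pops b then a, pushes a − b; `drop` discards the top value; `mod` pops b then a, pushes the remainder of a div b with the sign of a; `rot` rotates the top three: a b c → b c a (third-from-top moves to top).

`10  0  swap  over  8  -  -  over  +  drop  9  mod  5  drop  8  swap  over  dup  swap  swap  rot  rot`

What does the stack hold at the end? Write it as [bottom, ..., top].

[8, 8, 0, 8]

10   : [10]
0    : [10, 0]
swap : [0, 10]
over : [0, 10, 0]
8    : [0, 10, 0, 8]
-    : [0, 10, -8]
-    : [0, 18]
over : [0, 18, 0]
+    : [0, 18]
drop : [0]
9    : [0, 9]
mod  : [0]
5    : [0, 5]
drop : [0]
8    : [0, 8]
swap : [8, 0]
over : [8, 0, 8]
dup  : [8, 0, 8, 8]
swap : [8, 0, 8, 8]
swap : [8, 0, 8, 8]
rot  : [8, 8, 8, 0]
rot  : [8, 8, 0, 8]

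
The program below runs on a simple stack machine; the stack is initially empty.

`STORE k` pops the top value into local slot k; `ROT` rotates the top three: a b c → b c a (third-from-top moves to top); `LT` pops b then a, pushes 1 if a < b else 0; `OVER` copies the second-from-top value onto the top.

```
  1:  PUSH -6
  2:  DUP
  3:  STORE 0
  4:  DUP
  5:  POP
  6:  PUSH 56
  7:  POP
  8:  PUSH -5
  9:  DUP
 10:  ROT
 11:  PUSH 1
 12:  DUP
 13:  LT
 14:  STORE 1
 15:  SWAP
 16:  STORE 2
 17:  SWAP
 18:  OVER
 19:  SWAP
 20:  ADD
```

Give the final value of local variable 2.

PUSH -6 : -6
DUP     : -6 -6
STORE 0 : -6
DUP     : -6 -6
POP     : -6
PUSH 56 : -6 56
POP     : -6
PUSH -5 : -6 -5
DUP     : -6 -5 -5
ROT     : -5 -5 -6
PUSH 1  : -5 -5 -6 1
DUP     : -5 -5 -6 1 1
LT      : -5 -5 -6 0
STORE 1 : -5 -5 -6
SWAP    : -5 -6 -5
STORE 2 : -5 -6
SWAP    : -6 -5
OVER    : -6 -5 -6
SWAP    : -6 -6 -5
ADD     : -6 -11

-5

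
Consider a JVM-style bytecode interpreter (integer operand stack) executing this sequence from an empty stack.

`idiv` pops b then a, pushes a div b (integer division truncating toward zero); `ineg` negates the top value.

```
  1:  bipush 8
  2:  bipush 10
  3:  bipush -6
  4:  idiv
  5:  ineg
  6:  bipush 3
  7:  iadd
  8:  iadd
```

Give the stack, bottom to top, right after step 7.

[8, 4]

bipush 8  -> [8]
bipush 10 -> [8, 10]
bipush -6 -> [8, 10, -6]
idiv      -> [8, -1]
ineg      -> [8, 1]
bipush 3  -> [8, 1, 3]
iadd      -> [8, 4]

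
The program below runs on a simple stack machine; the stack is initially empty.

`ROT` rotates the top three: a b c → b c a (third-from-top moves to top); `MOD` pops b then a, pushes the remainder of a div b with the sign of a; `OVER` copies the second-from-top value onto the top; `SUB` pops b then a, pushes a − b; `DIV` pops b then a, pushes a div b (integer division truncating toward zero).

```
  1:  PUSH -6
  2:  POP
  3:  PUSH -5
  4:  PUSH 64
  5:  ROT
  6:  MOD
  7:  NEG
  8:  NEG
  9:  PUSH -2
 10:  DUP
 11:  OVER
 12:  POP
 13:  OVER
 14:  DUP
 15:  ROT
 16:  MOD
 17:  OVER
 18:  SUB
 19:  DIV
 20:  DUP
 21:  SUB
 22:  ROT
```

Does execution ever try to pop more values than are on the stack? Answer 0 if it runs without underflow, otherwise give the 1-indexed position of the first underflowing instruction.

PUSH -6 -> [-6]
POP     -> []
PUSH -5 -> [-5]
PUSH 64 -> [-5, 64]
ROT  — needs 3 operands, stack has 2 → underflow

5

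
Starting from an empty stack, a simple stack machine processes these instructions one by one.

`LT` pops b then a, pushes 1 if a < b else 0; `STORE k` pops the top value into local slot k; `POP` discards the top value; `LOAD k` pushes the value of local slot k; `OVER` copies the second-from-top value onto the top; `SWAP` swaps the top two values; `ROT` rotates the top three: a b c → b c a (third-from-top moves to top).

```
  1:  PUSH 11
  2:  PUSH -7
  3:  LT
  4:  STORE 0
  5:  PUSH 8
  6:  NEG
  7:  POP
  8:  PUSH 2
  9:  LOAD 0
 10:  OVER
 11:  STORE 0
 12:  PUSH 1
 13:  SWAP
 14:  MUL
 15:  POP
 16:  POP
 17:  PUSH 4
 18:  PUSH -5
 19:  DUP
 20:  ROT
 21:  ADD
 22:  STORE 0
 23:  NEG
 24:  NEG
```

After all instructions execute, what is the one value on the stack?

-5

PUSH 11 → [11]
PUSH -7 → [11, -7]
LT      → [0]
STORE 0 → []
PUSH 8  → [8]
NEG     → [-8]
POP     → []
PUSH 2  → [2]
LOAD 0  → [2, 0]
OVER    → [2, 0, 2]
STORE 0 → [2, 0]
PUSH 1  → [2, 0, 1]
SWAP    → [2, 1, 0]
MUL     → [2, 0]
POP     → [2]
POP     → []
PUSH 4  → [4]
PUSH -5 → [4, -5]
DUP     → [4, -5, -5]
ROT     → [-5, -5, 4]
ADD     → [-5, -1]
STORE 0 → [-5]
NEG     → [5]
NEG     → [-5]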